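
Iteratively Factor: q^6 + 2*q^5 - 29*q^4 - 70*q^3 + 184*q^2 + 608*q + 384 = (q + 4)*(q^5 - 2*q^4 - 21*q^3 + 14*q^2 + 128*q + 96) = (q + 2)*(q + 4)*(q^4 - 4*q^3 - 13*q^2 + 40*q + 48) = (q + 2)*(q + 3)*(q + 4)*(q^3 - 7*q^2 + 8*q + 16) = (q - 4)*(q + 2)*(q + 3)*(q + 4)*(q^2 - 3*q - 4) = (q - 4)^2*(q + 2)*(q + 3)*(q + 4)*(q + 1)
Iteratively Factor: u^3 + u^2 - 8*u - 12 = (u + 2)*(u^2 - u - 6) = (u + 2)^2*(u - 3)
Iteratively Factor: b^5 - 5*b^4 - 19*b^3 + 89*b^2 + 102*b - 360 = (b + 3)*(b^4 - 8*b^3 + 5*b^2 + 74*b - 120) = (b - 5)*(b + 3)*(b^3 - 3*b^2 - 10*b + 24) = (b - 5)*(b - 2)*(b + 3)*(b^2 - b - 12) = (b - 5)*(b - 2)*(b + 3)^2*(b - 4)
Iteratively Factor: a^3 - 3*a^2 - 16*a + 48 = (a - 3)*(a^2 - 16) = (a - 3)*(a + 4)*(a - 4)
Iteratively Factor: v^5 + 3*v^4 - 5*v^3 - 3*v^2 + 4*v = (v - 1)*(v^4 + 4*v^3 - v^2 - 4*v) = (v - 1)^2*(v^3 + 5*v^2 + 4*v) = (v - 1)^2*(v + 1)*(v^2 + 4*v) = v*(v - 1)^2*(v + 1)*(v + 4)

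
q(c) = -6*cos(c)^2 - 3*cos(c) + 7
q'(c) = 12*sin(c)*cos(c) + 3*sin(c)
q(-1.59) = 7.06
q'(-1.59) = -2.77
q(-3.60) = 4.87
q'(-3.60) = -3.43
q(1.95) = 7.29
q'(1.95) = -1.34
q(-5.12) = 4.87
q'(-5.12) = 7.12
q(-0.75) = 1.59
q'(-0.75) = -8.03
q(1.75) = 7.34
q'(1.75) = 0.85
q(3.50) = 4.55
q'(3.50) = 2.89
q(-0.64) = 0.73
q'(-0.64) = -7.54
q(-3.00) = 4.09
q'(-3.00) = 1.25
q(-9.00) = 4.75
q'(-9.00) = 3.27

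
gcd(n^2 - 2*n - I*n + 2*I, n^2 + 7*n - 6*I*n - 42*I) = 1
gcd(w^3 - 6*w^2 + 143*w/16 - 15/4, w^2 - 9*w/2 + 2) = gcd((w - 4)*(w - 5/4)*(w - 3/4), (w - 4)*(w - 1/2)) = w - 4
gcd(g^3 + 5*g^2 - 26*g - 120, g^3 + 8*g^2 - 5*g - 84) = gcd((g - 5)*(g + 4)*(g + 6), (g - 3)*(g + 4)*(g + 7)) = g + 4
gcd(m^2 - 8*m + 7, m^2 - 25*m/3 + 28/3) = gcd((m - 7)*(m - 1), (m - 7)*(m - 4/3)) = m - 7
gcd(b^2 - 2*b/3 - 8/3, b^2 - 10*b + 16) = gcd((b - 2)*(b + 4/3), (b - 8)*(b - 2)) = b - 2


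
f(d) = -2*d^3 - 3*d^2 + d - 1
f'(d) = -6*d^2 - 6*d + 1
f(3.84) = -154.64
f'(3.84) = -110.51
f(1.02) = -5.22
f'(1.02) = -11.36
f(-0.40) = -1.75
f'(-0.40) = 2.44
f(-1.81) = -0.78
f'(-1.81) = -7.80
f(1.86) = -22.39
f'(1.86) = -30.92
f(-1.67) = -1.72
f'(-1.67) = -5.71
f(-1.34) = -2.91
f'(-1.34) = -1.73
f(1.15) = -6.86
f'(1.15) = -13.84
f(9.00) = -1693.00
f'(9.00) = -539.00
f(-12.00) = 3011.00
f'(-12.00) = -791.00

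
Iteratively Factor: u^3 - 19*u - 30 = (u - 5)*(u^2 + 5*u + 6) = (u - 5)*(u + 2)*(u + 3)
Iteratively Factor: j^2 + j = (j + 1)*(j)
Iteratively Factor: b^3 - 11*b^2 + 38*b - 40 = (b - 2)*(b^2 - 9*b + 20) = (b - 4)*(b - 2)*(b - 5)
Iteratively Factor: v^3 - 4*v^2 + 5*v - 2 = (v - 1)*(v^2 - 3*v + 2) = (v - 1)^2*(v - 2)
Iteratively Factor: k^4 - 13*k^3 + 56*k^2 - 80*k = (k)*(k^3 - 13*k^2 + 56*k - 80) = k*(k - 4)*(k^2 - 9*k + 20) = k*(k - 5)*(k - 4)*(k - 4)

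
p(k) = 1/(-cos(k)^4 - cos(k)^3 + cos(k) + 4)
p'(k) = (-4*sin(k)*cos(k)^3 - 3*sin(k)*cos(k)^2 + sin(k))/(-cos(k)^4 - cos(k)^3 + cos(k) + 4)^2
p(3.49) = 0.32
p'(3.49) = -0.06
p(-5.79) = 0.28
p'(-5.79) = -0.15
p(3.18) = 0.33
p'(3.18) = -0.01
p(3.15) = 0.33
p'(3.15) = -0.00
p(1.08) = 0.23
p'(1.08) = -0.00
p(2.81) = 0.32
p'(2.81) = 0.06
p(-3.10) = 0.33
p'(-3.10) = -0.01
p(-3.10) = 0.33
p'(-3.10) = -0.01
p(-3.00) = 0.33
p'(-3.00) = -0.03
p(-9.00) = 0.32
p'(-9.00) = -0.06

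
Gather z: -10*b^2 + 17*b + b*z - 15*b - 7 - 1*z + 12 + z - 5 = -10*b^2 + b*z + 2*b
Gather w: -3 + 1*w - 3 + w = 2*w - 6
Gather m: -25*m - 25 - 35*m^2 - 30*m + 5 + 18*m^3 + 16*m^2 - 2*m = 18*m^3 - 19*m^2 - 57*m - 20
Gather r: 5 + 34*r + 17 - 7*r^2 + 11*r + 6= -7*r^2 + 45*r + 28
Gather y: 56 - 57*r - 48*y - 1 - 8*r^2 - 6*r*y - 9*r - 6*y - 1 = -8*r^2 - 66*r + y*(-6*r - 54) + 54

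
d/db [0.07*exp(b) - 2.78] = 0.07*exp(b)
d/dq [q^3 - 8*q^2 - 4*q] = 3*q^2 - 16*q - 4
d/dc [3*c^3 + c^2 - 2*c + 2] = 9*c^2 + 2*c - 2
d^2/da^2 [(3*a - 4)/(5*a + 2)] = -260/(5*a + 2)^3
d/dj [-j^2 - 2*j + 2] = -2*j - 2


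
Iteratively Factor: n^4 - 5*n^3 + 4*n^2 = (n)*(n^3 - 5*n^2 + 4*n) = n*(n - 4)*(n^2 - n) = n*(n - 4)*(n - 1)*(n)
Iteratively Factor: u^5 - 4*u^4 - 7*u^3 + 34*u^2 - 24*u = (u + 3)*(u^4 - 7*u^3 + 14*u^2 - 8*u) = (u - 4)*(u + 3)*(u^3 - 3*u^2 + 2*u) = (u - 4)*(u - 1)*(u + 3)*(u^2 - 2*u) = (u - 4)*(u - 2)*(u - 1)*(u + 3)*(u)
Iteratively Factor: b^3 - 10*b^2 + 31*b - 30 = (b - 3)*(b^2 - 7*b + 10) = (b - 5)*(b - 3)*(b - 2)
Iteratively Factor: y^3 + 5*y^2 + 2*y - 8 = (y + 2)*(y^2 + 3*y - 4) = (y + 2)*(y + 4)*(y - 1)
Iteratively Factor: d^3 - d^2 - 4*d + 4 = (d - 1)*(d^2 - 4) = (d - 1)*(d + 2)*(d - 2)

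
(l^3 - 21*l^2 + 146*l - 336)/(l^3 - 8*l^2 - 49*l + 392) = (l - 6)/(l + 7)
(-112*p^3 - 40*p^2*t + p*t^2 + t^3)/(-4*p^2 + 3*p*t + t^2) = (28*p^2 + 3*p*t - t^2)/(p - t)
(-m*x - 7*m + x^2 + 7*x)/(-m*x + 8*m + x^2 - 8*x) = (x + 7)/(x - 8)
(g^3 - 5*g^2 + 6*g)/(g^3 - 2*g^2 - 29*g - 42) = g*(-g^2 + 5*g - 6)/(-g^3 + 2*g^2 + 29*g + 42)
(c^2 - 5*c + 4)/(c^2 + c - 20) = (c - 1)/(c + 5)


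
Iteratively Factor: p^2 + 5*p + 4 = (p + 4)*(p + 1)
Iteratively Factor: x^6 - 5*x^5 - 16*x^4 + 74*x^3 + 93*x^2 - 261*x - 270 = (x + 2)*(x^5 - 7*x^4 - 2*x^3 + 78*x^2 - 63*x - 135) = (x - 5)*(x + 2)*(x^4 - 2*x^3 - 12*x^2 + 18*x + 27) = (x - 5)*(x - 3)*(x + 2)*(x^3 + x^2 - 9*x - 9) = (x - 5)*(x - 3)^2*(x + 2)*(x^2 + 4*x + 3) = (x - 5)*(x - 3)^2*(x + 2)*(x + 3)*(x + 1)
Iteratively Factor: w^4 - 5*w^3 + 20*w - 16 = (w - 2)*(w^3 - 3*w^2 - 6*w + 8) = (w - 4)*(w - 2)*(w^2 + w - 2) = (w - 4)*(w - 2)*(w - 1)*(w + 2)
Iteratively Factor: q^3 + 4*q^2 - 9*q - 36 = (q + 4)*(q^2 - 9) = (q + 3)*(q + 4)*(q - 3)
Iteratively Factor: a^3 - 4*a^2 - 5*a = (a + 1)*(a^2 - 5*a) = a*(a + 1)*(a - 5)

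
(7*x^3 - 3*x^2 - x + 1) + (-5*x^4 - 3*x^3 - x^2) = -5*x^4 + 4*x^3 - 4*x^2 - x + 1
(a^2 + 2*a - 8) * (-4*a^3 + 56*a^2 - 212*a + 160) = -4*a^5 + 48*a^4 - 68*a^3 - 712*a^2 + 2016*a - 1280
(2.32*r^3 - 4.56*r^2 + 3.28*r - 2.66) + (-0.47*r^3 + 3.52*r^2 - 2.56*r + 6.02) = 1.85*r^3 - 1.04*r^2 + 0.72*r + 3.36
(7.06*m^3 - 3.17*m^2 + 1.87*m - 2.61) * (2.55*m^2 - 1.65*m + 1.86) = 18.003*m^5 - 19.7325*m^4 + 23.1306*m^3 - 15.6372*m^2 + 7.7847*m - 4.8546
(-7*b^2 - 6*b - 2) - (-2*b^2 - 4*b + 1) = -5*b^2 - 2*b - 3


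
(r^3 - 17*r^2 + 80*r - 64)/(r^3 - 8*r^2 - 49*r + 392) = (r^2 - 9*r + 8)/(r^2 - 49)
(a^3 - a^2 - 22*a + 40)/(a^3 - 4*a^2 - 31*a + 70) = (a - 4)/(a - 7)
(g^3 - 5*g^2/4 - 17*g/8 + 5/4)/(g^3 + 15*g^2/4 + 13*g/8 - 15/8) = (g - 2)/(g + 3)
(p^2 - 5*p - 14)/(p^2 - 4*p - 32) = (-p^2 + 5*p + 14)/(-p^2 + 4*p + 32)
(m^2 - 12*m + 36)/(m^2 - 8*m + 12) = (m - 6)/(m - 2)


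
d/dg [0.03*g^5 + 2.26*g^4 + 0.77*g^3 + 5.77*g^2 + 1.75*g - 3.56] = 0.15*g^4 + 9.04*g^3 + 2.31*g^2 + 11.54*g + 1.75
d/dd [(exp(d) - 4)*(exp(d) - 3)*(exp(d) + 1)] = (3*exp(2*d) - 12*exp(d) + 5)*exp(d)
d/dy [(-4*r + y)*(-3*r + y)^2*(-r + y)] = -69*r^3 + 86*r^2*y - 33*r*y^2 + 4*y^3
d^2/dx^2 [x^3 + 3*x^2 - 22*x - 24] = 6*x + 6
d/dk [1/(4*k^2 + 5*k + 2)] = (-8*k - 5)/(4*k^2 + 5*k + 2)^2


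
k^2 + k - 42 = (k - 6)*(k + 7)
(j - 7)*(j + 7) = j^2 - 49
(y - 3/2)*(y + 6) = y^2 + 9*y/2 - 9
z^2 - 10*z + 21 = (z - 7)*(z - 3)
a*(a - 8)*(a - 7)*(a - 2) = a^4 - 17*a^3 + 86*a^2 - 112*a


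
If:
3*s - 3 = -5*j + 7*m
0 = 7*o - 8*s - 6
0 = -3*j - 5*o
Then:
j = -40*s/21 - 10/7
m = -137*s/147 - 71/49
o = 8*s/7 + 6/7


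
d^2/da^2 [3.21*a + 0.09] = 0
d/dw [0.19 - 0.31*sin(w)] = -0.31*cos(w)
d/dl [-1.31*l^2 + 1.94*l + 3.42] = 1.94 - 2.62*l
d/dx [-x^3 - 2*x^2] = x*(-3*x - 4)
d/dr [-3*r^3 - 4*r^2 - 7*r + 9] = -9*r^2 - 8*r - 7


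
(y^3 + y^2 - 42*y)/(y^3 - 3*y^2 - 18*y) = (y + 7)/(y + 3)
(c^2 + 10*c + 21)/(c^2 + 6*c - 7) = (c + 3)/(c - 1)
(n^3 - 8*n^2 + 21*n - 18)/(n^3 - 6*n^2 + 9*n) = (n - 2)/n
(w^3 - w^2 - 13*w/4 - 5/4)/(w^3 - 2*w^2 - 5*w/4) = (w + 1)/w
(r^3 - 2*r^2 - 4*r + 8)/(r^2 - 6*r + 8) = (r^2 - 4)/(r - 4)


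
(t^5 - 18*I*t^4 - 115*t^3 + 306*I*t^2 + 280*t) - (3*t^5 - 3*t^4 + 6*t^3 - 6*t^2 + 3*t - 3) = -2*t^5 + 3*t^4 - 18*I*t^4 - 121*t^3 + 6*t^2 + 306*I*t^2 + 277*t + 3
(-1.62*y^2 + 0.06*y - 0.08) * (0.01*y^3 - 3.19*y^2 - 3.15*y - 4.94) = -0.0162*y^5 + 5.1684*y^4 + 4.9108*y^3 + 8.069*y^2 - 0.0444*y + 0.3952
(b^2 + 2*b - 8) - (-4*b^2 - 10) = 5*b^2 + 2*b + 2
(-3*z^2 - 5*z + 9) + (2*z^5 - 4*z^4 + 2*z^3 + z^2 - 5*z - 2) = 2*z^5 - 4*z^4 + 2*z^3 - 2*z^2 - 10*z + 7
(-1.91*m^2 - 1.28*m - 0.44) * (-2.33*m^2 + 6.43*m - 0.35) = 4.4503*m^4 - 9.2989*m^3 - 6.5367*m^2 - 2.3812*m + 0.154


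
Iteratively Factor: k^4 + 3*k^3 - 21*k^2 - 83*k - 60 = (k + 4)*(k^3 - k^2 - 17*k - 15) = (k + 3)*(k + 4)*(k^2 - 4*k - 5) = (k + 1)*(k + 3)*(k + 4)*(k - 5)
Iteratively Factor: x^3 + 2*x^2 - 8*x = (x)*(x^2 + 2*x - 8) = x*(x - 2)*(x + 4)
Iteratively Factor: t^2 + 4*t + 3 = (t + 3)*(t + 1)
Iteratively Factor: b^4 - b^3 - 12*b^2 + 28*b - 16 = (b + 4)*(b^3 - 5*b^2 + 8*b - 4) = (b - 2)*(b + 4)*(b^2 - 3*b + 2) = (b - 2)^2*(b + 4)*(b - 1)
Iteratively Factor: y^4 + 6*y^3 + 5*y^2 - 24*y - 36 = (y - 2)*(y^3 + 8*y^2 + 21*y + 18) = (y - 2)*(y + 3)*(y^2 + 5*y + 6) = (y - 2)*(y + 3)^2*(y + 2)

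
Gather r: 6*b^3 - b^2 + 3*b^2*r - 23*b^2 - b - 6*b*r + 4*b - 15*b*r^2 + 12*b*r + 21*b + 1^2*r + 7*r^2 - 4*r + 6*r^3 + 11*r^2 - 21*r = 6*b^3 - 24*b^2 + 24*b + 6*r^3 + r^2*(18 - 15*b) + r*(3*b^2 + 6*b - 24)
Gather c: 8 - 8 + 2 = 2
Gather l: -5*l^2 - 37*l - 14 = -5*l^2 - 37*l - 14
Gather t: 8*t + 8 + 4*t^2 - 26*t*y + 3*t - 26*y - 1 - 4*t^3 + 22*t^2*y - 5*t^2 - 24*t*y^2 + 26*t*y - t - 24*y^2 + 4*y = -4*t^3 + t^2*(22*y - 1) + t*(10 - 24*y^2) - 24*y^2 - 22*y + 7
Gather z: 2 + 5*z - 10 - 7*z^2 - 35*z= -7*z^2 - 30*z - 8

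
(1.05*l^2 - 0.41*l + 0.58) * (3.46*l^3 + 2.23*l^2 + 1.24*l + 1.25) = 3.633*l^5 + 0.9229*l^4 + 2.3945*l^3 + 2.0975*l^2 + 0.2067*l + 0.725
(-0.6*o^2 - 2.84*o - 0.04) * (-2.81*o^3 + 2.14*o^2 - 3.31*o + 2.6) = 1.686*o^5 + 6.6964*o^4 - 3.9792*o^3 + 7.7548*o^2 - 7.2516*o - 0.104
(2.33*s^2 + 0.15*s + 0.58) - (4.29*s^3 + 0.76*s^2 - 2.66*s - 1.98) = -4.29*s^3 + 1.57*s^2 + 2.81*s + 2.56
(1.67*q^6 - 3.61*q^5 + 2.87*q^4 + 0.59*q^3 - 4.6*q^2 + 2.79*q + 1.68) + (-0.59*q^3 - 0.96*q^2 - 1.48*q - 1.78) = 1.67*q^6 - 3.61*q^5 + 2.87*q^4 - 5.56*q^2 + 1.31*q - 0.1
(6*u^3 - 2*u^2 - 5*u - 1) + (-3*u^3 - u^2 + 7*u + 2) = 3*u^3 - 3*u^2 + 2*u + 1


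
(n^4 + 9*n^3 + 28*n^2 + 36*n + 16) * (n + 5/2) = n^5 + 23*n^4/2 + 101*n^3/2 + 106*n^2 + 106*n + 40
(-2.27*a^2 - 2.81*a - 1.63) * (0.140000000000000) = -0.3178*a^2 - 0.3934*a - 0.2282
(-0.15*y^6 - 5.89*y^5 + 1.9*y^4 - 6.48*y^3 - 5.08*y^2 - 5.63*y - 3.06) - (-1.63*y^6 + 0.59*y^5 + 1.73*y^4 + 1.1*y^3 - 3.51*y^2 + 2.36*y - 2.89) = 1.48*y^6 - 6.48*y^5 + 0.17*y^4 - 7.58*y^3 - 1.57*y^2 - 7.99*y - 0.17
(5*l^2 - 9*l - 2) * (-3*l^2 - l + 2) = -15*l^4 + 22*l^3 + 25*l^2 - 16*l - 4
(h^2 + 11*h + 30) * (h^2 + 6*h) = h^4 + 17*h^3 + 96*h^2 + 180*h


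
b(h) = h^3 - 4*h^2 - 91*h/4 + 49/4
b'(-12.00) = 505.25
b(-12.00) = -2018.75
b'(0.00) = -22.75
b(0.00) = 12.25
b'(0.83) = -27.32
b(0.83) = -8.82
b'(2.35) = -24.98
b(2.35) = -50.32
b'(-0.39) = -19.17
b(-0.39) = 20.45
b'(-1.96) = 4.45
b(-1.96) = 33.94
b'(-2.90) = 25.68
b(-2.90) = 20.20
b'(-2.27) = 10.87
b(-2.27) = 31.58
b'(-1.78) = 1.00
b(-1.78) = 34.43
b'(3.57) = -13.08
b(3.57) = -74.45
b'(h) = 3*h^2 - 8*h - 91/4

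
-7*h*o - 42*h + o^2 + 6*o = (-7*h + o)*(o + 6)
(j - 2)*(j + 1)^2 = j^3 - 3*j - 2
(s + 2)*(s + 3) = s^2 + 5*s + 6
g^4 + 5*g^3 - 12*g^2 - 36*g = g*(g - 3)*(g + 2)*(g + 6)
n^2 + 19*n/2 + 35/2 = (n + 5/2)*(n + 7)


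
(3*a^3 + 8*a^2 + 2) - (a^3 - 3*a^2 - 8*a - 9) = 2*a^3 + 11*a^2 + 8*a + 11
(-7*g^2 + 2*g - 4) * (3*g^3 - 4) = -21*g^5 + 6*g^4 - 12*g^3 + 28*g^2 - 8*g + 16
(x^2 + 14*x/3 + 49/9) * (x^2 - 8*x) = x^4 - 10*x^3/3 - 287*x^2/9 - 392*x/9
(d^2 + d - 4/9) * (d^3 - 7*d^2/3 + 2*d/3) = d^5 - 4*d^4/3 - 19*d^3/9 + 46*d^2/27 - 8*d/27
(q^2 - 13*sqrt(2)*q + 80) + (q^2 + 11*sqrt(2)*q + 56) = 2*q^2 - 2*sqrt(2)*q + 136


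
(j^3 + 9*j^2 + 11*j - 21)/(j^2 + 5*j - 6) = (j^2 + 10*j + 21)/(j + 6)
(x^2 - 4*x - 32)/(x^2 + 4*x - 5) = (x^2 - 4*x - 32)/(x^2 + 4*x - 5)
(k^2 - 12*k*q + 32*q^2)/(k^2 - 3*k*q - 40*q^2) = (k - 4*q)/(k + 5*q)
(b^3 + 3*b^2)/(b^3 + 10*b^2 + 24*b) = b*(b + 3)/(b^2 + 10*b + 24)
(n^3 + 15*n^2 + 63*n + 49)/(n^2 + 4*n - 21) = (n^2 + 8*n + 7)/(n - 3)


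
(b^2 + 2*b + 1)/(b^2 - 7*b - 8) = (b + 1)/(b - 8)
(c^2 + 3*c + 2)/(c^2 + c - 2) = (c + 1)/(c - 1)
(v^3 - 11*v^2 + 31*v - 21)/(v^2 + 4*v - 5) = (v^2 - 10*v + 21)/(v + 5)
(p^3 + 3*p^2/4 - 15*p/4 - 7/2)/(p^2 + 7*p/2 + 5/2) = (4*p^2 - p - 14)/(2*(2*p + 5))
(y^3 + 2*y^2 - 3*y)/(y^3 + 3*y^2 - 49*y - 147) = y*(y - 1)/(y^2 - 49)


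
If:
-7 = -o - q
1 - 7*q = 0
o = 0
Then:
No Solution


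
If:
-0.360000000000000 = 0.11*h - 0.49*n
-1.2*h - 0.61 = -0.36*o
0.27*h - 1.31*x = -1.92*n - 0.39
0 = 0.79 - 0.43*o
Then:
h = 0.04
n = 0.74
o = 1.84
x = 1.40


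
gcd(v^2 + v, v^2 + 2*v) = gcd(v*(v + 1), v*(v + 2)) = v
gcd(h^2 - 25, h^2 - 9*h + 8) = 1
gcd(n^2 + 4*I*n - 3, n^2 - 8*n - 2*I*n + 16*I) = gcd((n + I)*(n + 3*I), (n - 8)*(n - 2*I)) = 1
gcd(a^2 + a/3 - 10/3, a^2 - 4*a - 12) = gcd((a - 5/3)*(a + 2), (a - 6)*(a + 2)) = a + 2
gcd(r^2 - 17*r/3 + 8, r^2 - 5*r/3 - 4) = r - 3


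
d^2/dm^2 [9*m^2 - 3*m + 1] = 18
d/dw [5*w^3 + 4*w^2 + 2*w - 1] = 15*w^2 + 8*w + 2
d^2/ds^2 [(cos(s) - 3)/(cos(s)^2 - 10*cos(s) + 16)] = (-9*(1 - cos(2*s))^2*cos(s)/4 + (1 - cos(2*s))^2/2 + 629*cos(s)/2 - 33*cos(2*s) + cos(5*s)/2 - 219)/((cos(s) - 8)^3*(cos(s) - 2)^3)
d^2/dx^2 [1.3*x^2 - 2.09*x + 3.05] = 2.60000000000000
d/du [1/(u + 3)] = -1/(u + 3)^2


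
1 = 1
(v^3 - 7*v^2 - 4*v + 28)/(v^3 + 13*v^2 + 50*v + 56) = (v^2 - 9*v + 14)/(v^2 + 11*v + 28)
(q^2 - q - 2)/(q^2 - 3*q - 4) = (q - 2)/(q - 4)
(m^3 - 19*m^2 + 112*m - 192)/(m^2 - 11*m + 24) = m - 8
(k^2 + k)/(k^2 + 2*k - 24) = k*(k + 1)/(k^2 + 2*k - 24)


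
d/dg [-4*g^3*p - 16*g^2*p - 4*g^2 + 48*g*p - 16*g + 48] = -12*g^2*p - 32*g*p - 8*g + 48*p - 16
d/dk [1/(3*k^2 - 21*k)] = (7 - 2*k)/(3*k^2*(k - 7)^2)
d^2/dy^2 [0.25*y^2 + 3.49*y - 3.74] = 0.500000000000000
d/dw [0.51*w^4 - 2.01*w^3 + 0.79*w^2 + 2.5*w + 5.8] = 2.04*w^3 - 6.03*w^2 + 1.58*w + 2.5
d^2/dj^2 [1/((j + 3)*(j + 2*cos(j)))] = 2*((1 - 2*sin(j))*(j + 3)*(j + 2*cos(j)) + (j + 3)^2*(j + 2*cos(j))*cos(j) + (j + 3)^2*(2*sin(j) - 1)^2 + (j + 2*cos(j))^2)/((j + 3)^3*(j + 2*cos(j))^3)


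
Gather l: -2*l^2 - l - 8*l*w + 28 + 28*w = -2*l^2 + l*(-8*w - 1) + 28*w + 28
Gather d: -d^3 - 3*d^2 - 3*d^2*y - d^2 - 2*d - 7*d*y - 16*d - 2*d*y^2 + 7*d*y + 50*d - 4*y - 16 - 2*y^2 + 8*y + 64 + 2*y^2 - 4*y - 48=-d^3 + d^2*(-3*y - 4) + d*(32 - 2*y^2)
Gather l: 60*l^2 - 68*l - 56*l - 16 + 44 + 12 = 60*l^2 - 124*l + 40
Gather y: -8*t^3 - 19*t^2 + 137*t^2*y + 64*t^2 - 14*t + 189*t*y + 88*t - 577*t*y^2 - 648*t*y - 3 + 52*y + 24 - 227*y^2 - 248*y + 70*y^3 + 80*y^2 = -8*t^3 + 45*t^2 + 74*t + 70*y^3 + y^2*(-577*t - 147) + y*(137*t^2 - 459*t - 196) + 21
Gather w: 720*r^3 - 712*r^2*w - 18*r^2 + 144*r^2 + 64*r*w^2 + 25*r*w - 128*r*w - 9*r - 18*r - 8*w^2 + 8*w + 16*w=720*r^3 + 126*r^2 - 27*r + w^2*(64*r - 8) + w*(-712*r^2 - 103*r + 24)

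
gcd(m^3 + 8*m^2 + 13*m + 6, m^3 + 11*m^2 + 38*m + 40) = 1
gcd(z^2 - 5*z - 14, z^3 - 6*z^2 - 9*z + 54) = 1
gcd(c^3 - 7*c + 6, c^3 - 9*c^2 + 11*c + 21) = 1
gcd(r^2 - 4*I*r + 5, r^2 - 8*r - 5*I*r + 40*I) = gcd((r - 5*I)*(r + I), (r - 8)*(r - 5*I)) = r - 5*I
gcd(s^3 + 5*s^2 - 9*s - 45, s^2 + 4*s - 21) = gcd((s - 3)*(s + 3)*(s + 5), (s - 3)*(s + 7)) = s - 3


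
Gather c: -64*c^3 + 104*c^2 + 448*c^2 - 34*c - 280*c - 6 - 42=-64*c^3 + 552*c^2 - 314*c - 48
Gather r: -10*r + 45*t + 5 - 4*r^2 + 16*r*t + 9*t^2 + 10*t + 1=-4*r^2 + r*(16*t - 10) + 9*t^2 + 55*t + 6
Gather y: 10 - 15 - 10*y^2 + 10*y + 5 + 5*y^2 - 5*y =-5*y^2 + 5*y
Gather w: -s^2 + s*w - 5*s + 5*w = -s^2 - 5*s + w*(s + 5)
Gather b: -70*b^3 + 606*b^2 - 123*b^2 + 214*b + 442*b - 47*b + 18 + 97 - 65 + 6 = -70*b^3 + 483*b^2 + 609*b + 56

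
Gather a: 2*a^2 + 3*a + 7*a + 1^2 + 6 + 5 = 2*a^2 + 10*a + 12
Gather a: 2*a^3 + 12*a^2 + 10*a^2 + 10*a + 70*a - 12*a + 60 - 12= 2*a^3 + 22*a^2 + 68*a + 48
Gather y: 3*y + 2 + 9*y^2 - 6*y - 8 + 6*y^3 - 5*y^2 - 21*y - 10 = 6*y^3 + 4*y^2 - 24*y - 16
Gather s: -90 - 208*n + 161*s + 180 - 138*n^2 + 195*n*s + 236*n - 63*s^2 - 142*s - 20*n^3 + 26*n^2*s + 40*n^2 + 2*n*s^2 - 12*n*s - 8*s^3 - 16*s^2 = -20*n^3 - 98*n^2 + 28*n - 8*s^3 + s^2*(2*n - 79) + s*(26*n^2 + 183*n + 19) + 90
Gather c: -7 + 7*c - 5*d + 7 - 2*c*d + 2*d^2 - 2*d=c*(7 - 2*d) + 2*d^2 - 7*d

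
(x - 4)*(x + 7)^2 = x^3 + 10*x^2 - 7*x - 196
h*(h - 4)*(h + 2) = h^3 - 2*h^2 - 8*h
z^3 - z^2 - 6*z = z*(z - 3)*(z + 2)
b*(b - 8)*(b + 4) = b^3 - 4*b^2 - 32*b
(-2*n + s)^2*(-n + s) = -4*n^3 + 8*n^2*s - 5*n*s^2 + s^3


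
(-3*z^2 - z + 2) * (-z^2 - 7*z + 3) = 3*z^4 + 22*z^3 - 4*z^2 - 17*z + 6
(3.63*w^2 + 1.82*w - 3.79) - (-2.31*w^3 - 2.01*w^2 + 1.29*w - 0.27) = 2.31*w^3 + 5.64*w^2 + 0.53*w - 3.52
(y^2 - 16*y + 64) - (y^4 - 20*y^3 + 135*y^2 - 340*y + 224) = -y^4 + 20*y^3 - 134*y^2 + 324*y - 160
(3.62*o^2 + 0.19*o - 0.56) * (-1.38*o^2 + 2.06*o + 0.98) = -4.9956*o^4 + 7.195*o^3 + 4.7118*o^2 - 0.9674*o - 0.5488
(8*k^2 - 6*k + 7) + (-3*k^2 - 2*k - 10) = 5*k^2 - 8*k - 3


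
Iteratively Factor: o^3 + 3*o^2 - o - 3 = (o + 1)*(o^2 + 2*o - 3) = (o - 1)*(o + 1)*(o + 3)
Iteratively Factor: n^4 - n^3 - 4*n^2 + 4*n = (n - 1)*(n^3 - 4*n) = n*(n - 1)*(n^2 - 4) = n*(n - 1)*(n + 2)*(n - 2)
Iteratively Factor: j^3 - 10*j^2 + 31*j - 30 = (j - 5)*(j^2 - 5*j + 6) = (j - 5)*(j - 2)*(j - 3)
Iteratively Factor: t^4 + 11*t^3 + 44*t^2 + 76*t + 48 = (t + 2)*(t^3 + 9*t^2 + 26*t + 24) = (t + 2)*(t + 3)*(t^2 + 6*t + 8) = (t + 2)*(t + 3)*(t + 4)*(t + 2)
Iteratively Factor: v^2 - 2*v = (v - 2)*(v)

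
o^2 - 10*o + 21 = (o - 7)*(o - 3)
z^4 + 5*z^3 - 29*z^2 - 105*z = z*(z - 5)*(z + 3)*(z + 7)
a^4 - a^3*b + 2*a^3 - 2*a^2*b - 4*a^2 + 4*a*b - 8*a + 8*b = (a - 2)*(a + 2)^2*(a - b)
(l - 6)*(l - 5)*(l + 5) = l^3 - 6*l^2 - 25*l + 150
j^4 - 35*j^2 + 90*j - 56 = (j - 4)*(j - 2)*(j - 1)*(j + 7)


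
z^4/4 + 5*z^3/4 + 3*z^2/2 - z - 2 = (z/2 + 1)^2*(z - 1)*(z + 2)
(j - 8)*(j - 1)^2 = j^3 - 10*j^2 + 17*j - 8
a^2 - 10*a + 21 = (a - 7)*(a - 3)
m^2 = m^2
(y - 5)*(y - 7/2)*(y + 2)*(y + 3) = y^4 - 7*y^3/2 - 19*y^2 + 73*y/2 + 105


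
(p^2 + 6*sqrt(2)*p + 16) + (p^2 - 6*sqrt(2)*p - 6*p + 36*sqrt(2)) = 2*p^2 - 6*p + 16 + 36*sqrt(2)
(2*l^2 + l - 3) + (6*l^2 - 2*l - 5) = 8*l^2 - l - 8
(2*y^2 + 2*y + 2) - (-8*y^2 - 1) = 10*y^2 + 2*y + 3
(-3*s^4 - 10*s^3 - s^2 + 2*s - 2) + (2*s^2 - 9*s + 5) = -3*s^4 - 10*s^3 + s^2 - 7*s + 3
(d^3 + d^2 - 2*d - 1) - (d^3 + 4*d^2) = -3*d^2 - 2*d - 1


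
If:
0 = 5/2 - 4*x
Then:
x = 5/8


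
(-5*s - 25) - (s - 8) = -6*s - 17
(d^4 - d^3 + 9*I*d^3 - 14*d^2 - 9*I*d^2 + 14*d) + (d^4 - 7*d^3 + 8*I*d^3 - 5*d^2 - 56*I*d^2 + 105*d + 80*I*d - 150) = 2*d^4 - 8*d^3 + 17*I*d^3 - 19*d^2 - 65*I*d^2 + 119*d + 80*I*d - 150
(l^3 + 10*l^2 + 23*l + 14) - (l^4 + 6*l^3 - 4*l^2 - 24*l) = -l^4 - 5*l^3 + 14*l^2 + 47*l + 14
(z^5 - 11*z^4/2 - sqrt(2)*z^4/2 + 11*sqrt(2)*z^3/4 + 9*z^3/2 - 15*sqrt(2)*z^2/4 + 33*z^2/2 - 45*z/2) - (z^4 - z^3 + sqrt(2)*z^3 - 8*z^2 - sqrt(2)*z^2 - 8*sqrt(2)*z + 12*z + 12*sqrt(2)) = z^5 - 13*z^4/2 - sqrt(2)*z^4/2 + 7*sqrt(2)*z^3/4 + 11*z^3/2 - 11*sqrt(2)*z^2/4 + 49*z^2/2 - 69*z/2 + 8*sqrt(2)*z - 12*sqrt(2)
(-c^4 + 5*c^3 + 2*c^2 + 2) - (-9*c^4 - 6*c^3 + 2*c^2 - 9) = 8*c^4 + 11*c^3 + 11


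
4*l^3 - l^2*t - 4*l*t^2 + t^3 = (-4*l + t)*(-l + t)*(l + t)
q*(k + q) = k*q + q^2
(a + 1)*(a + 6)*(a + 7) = a^3 + 14*a^2 + 55*a + 42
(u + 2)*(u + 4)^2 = u^3 + 10*u^2 + 32*u + 32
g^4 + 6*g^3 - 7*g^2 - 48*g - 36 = (g - 3)*(g + 1)*(g + 2)*(g + 6)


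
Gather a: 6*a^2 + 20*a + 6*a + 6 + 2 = 6*a^2 + 26*a + 8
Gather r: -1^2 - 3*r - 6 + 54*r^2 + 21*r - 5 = 54*r^2 + 18*r - 12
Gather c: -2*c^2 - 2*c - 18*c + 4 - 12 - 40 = -2*c^2 - 20*c - 48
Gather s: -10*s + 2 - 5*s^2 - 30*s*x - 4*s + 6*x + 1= -5*s^2 + s*(-30*x - 14) + 6*x + 3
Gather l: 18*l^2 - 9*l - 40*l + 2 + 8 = 18*l^2 - 49*l + 10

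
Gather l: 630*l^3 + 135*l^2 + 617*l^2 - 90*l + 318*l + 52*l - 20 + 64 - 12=630*l^3 + 752*l^2 + 280*l + 32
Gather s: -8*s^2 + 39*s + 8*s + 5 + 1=-8*s^2 + 47*s + 6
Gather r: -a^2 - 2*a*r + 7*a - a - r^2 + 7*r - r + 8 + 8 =-a^2 + 6*a - r^2 + r*(6 - 2*a) + 16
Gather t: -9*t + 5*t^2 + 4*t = 5*t^2 - 5*t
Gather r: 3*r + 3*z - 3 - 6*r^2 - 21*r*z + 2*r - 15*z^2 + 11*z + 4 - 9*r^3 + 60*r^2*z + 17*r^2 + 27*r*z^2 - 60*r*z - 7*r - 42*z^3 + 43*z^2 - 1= -9*r^3 + r^2*(60*z + 11) + r*(27*z^2 - 81*z - 2) - 42*z^3 + 28*z^2 + 14*z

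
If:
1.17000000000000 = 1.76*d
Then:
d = 0.66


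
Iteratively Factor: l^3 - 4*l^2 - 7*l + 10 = (l + 2)*(l^2 - 6*l + 5) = (l - 1)*(l + 2)*(l - 5)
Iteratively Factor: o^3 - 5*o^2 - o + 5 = (o + 1)*(o^2 - 6*o + 5) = (o - 5)*(o + 1)*(o - 1)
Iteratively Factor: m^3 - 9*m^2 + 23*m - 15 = (m - 3)*(m^2 - 6*m + 5) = (m - 3)*(m - 1)*(m - 5)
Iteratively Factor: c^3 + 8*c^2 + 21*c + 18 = (c + 3)*(c^2 + 5*c + 6) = (c + 3)^2*(c + 2)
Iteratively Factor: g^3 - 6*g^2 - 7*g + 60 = (g - 4)*(g^2 - 2*g - 15) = (g - 4)*(g + 3)*(g - 5)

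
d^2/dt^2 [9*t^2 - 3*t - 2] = 18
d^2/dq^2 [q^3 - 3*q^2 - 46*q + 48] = 6*q - 6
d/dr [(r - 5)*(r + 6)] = 2*r + 1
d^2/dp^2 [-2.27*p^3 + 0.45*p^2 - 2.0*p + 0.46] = 0.9 - 13.62*p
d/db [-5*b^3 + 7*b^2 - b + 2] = -15*b^2 + 14*b - 1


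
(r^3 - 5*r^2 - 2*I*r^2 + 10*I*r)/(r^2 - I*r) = (r^2 - 5*r - 2*I*r + 10*I)/(r - I)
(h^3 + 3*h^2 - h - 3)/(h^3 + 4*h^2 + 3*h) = (h - 1)/h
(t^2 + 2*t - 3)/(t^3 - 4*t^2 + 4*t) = (t^2 + 2*t - 3)/(t*(t^2 - 4*t + 4))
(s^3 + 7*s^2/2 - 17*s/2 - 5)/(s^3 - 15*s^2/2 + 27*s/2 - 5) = (2*s^2 + 11*s + 5)/(2*s^2 - 11*s + 5)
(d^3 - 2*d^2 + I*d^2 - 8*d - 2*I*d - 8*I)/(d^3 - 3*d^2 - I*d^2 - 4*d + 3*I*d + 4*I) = (d^2 + d*(2 + I) + 2*I)/(d^2 + d*(1 - I) - I)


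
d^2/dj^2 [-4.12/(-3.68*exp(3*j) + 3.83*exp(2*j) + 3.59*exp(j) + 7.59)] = ((-136.4544*exp(2*j) + 63.1184*exp(j) + 14.7908)*(-3.68*exp(3*j) + 3.83*exp(2*j) + 3.59*exp(j) + 7.59) - 4.12*(-22.08*exp(2*j) + 15.32*exp(j) + 7.18)*(-11.04*exp(2*j) + 7.66*exp(j) + 3.59)*exp(j))*exp(j)/(-3.68*exp(3*j) + 3.83*exp(2*j) + 3.59*exp(j) + 7.59)^3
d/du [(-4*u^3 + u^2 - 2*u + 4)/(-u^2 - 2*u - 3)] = 2*(2*u^4 + 8*u^3 + 16*u^2 + u + 7)/(u^4 + 4*u^3 + 10*u^2 + 12*u + 9)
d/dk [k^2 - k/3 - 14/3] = 2*k - 1/3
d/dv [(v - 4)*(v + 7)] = 2*v + 3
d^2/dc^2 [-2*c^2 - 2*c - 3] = -4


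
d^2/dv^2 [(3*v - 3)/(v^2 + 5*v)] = 6*(v^3 - 3*v^2 - 15*v - 25)/(v^3*(v^3 + 15*v^2 + 75*v + 125))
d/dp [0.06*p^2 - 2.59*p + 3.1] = 0.12*p - 2.59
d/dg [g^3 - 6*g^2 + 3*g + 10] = 3*g^2 - 12*g + 3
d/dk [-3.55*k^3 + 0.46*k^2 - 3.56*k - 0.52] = -10.65*k^2 + 0.92*k - 3.56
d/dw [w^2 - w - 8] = 2*w - 1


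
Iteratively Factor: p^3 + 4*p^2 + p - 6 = (p + 3)*(p^2 + p - 2) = (p + 2)*(p + 3)*(p - 1)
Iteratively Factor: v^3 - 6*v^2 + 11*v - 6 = (v - 3)*(v^2 - 3*v + 2) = (v - 3)*(v - 2)*(v - 1)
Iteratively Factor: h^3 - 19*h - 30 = (h - 5)*(h^2 + 5*h + 6) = (h - 5)*(h + 2)*(h + 3)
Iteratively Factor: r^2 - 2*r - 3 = (r + 1)*(r - 3)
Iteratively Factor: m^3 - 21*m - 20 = (m + 1)*(m^2 - m - 20) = (m - 5)*(m + 1)*(m + 4)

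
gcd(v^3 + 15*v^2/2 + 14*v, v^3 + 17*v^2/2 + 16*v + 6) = 1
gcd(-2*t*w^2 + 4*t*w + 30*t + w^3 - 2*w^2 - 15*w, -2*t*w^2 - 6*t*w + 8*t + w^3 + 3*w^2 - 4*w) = 2*t - w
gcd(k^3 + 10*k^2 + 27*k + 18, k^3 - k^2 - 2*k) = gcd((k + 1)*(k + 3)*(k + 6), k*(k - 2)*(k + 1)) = k + 1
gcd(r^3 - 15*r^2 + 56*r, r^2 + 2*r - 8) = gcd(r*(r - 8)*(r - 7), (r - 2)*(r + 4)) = 1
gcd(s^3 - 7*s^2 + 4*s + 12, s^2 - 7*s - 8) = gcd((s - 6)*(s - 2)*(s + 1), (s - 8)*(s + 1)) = s + 1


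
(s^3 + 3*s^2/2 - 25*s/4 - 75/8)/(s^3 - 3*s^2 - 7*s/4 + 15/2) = (s + 5/2)/(s - 2)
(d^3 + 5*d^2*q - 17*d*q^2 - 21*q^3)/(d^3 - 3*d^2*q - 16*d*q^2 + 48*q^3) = (-d^2 - 8*d*q - 7*q^2)/(-d^2 + 16*q^2)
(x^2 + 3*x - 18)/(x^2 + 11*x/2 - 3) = 2*(x - 3)/(2*x - 1)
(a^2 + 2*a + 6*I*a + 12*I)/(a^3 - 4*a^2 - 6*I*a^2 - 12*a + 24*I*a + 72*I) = (a + 6*I)/(a^2 - 6*a*(1 + I) + 36*I)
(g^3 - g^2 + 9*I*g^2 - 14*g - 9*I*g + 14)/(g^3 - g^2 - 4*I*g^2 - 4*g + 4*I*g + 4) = (g^2 + 9*I*g - 14)/(g^2 - 4*I*g - 4)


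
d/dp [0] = 0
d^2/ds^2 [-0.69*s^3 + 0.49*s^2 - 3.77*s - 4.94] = 0.98 - 4.14*s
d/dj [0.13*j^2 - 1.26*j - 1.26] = 0.26*j - 1.26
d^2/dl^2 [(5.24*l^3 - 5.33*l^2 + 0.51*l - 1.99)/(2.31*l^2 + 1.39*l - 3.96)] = (1.4210854715202e-14*l^4 + 155.786272*l^3 - 529.311618*l^2 + 482.683014*l - 205.648574)/(12.326391*l^6 + 22.251537*l^5 - 50.003415*l^4 - 73.605365*l^3 + 85.72014*l^2 + 65.392272*l - 62.099136)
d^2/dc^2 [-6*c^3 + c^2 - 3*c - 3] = 2 - 36*c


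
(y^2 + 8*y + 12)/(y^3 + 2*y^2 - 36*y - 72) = 1/(y - 6)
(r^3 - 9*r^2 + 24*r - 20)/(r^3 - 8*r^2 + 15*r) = (r^2 - 4*r + 4)/(r*(r - 3))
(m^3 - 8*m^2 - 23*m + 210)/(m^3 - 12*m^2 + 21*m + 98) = (m^2 - m - 30)/(m^2 - 5*m - 14)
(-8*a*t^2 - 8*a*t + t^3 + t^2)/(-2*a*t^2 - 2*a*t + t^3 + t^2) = (-8*a + t)/(-2*a + t)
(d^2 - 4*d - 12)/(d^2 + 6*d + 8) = (d - 6)/(d + 4)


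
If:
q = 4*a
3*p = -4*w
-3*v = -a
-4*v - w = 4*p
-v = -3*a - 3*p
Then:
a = 0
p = 0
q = 0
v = 0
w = 0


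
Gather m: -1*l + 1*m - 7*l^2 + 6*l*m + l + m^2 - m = -7*l^2 + 6*l*m + m^2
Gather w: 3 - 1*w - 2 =1 - w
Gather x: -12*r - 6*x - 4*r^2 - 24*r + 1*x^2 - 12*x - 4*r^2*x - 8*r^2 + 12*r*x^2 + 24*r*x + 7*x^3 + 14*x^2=-12*r^2 - 36*r + 7*x^3 + x^2*(12*r + 15) + x*(-4*r^2 + 24*r - 18)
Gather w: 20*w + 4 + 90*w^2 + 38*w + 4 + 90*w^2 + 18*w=180*w^2 + 76*w + 8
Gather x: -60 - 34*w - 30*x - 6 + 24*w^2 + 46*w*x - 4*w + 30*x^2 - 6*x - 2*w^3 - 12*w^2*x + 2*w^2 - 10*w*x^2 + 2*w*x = -2*w^3 + 26*w^2 - 38*w + x^2*(30 - 10*w) + x*(-12*w^2 + 48*w - 36) - 66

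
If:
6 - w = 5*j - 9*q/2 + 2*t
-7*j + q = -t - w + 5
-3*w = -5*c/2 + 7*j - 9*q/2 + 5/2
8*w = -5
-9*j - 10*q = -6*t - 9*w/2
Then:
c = -4051/895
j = 4067/2864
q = 6963/1432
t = 30653/2864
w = -5/8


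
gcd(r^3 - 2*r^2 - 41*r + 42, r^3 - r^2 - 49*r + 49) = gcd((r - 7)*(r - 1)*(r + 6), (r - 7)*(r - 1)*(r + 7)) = r^2 - 8*r + 7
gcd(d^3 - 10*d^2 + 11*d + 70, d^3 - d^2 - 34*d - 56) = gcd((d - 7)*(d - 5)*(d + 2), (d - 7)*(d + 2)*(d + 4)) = d^2 - 5*d - 14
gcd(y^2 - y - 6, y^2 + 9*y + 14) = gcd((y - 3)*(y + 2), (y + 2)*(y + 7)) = y + 2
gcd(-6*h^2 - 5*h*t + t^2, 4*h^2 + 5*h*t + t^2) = h + t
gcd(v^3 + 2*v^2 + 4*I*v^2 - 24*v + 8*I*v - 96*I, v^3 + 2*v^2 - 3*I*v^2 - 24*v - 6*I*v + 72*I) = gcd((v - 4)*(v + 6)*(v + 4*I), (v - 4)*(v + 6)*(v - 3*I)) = v^2 + 2*v - 24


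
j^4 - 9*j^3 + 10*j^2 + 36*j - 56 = (j - 7)*(j - 2)^2*(j + 2)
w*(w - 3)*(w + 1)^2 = w^4 - w^3 - 5*w^2 - 3*w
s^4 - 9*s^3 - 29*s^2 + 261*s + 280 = (s - 8)*(s - 7)*(s + 1)*(s + 5)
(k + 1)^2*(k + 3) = k^3 + 5*k^2 + 7*k + 3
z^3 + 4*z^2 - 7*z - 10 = (z - 2)*(z + 1)*(z + 5)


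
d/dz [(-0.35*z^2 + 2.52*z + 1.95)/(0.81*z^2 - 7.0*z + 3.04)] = (0.408799999999999*z^2 - 5.287*z + 21.3108)/(0.6561*z^4 - 11.34*z^3 + 53.9248*z^2 - 42.56*z + 9.2416)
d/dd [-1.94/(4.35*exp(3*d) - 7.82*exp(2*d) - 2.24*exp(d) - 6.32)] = (25.317*exp(2*d) - 30.3416*exp(d) - 4.3456)*exp(d)/(-4.35*exp(3*d) + 7.82*exp(2*d) + 2.24*exp(d) + 6.32)^2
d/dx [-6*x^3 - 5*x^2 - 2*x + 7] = -18*x^2 - 10*x - 2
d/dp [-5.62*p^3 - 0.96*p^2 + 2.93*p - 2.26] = -16.86*p^2 - 1.92*p + 2.93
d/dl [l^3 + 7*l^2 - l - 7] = 3*l^2 + 14*l - 1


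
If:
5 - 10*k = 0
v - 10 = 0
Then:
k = 1/2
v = 10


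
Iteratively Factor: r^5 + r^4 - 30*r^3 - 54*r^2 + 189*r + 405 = (r - 3)*(r^4 + 4*r^3 - 18*r^2 - 108*r - 135) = (r - 3)*(r + 3)*(r^3 + r^2 - 21*r - 45) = (r - 5)*(r - 3)*(r + 3)*(r^2 + 6*r + 9) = (r - 5)*(r - 3)*(r + 3)^2*(r + 3)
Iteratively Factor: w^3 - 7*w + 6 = (w + 3)*(w^2 - 3*w + 2) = (w - 2)*(w + 3)*(w - 1)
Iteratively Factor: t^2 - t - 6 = (t - 3)*(t + 2)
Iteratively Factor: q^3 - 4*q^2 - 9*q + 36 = (q - 4)*(q^2 - 9) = (q - 4)*(q - 3)*(q + 3)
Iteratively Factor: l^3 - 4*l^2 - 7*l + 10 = (l - 5)*(l^2 + l - 2) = (l - 5)*(l - 1)*(l + 2)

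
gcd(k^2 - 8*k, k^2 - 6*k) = k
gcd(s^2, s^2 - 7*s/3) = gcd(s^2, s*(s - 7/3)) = s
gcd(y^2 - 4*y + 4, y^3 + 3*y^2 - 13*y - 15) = 1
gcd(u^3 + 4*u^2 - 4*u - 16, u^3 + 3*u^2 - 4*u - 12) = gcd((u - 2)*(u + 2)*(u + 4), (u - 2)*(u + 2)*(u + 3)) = u^2 - 4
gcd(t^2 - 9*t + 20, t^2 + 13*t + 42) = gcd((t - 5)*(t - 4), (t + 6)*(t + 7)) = 1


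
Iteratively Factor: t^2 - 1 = (t + 1)*(t - 1)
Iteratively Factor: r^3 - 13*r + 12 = (r - 1)*(r^2 + r - 12) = (r - 3)*(r - 1)*(r + 4)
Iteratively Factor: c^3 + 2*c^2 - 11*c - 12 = (c - 3)*(c^2 + 5*c + 4) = (c - 3)*(c + 4)*(c + 1)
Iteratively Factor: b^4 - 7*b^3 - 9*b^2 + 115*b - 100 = (b - 1)*(b^3 - 6*b^2 - 15*b + 100) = (b - 5)*(b - 1)*(b^2 - b - 20) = (b - 5)^2*(b - 1)*(b + 4)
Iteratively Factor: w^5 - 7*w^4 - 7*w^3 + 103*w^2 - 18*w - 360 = (w - 5)*(w^4 - 2*w^3 - 17*w^2 + 18*w + 72) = (w - 5)*(w - 3)*(w^3 + w^2 - 14*w - 24) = (w - 5)*(w - 3)*(w + 2)*(w^2 - w - 12) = (w - 5)*(w - 3)*(w + 2)*(w + 3)*(w - 4)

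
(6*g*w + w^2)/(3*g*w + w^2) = (6*g + w)/(3*g + w)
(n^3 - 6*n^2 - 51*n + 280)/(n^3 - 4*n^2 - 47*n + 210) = (n - 8)/(n - 6)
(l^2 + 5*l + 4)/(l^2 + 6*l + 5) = (l + 4)/(l + 5)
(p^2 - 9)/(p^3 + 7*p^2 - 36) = (p - 3)/(p^2 + 4*p - 12)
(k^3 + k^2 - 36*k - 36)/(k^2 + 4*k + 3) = (k^2 - 36)/(k + 3)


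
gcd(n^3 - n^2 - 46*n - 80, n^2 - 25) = n + 5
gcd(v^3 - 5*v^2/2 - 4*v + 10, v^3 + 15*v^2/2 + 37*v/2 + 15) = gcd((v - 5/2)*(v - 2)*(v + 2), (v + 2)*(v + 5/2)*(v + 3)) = v + 2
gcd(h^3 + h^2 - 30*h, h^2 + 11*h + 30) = h + 6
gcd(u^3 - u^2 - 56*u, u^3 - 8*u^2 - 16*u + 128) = u - 8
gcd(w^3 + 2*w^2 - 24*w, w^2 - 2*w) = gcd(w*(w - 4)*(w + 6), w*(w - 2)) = w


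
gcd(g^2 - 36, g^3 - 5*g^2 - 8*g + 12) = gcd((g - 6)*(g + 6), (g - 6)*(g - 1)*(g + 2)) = g - 6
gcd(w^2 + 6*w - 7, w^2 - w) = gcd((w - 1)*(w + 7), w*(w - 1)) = w - 1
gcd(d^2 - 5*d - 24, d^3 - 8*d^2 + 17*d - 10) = 1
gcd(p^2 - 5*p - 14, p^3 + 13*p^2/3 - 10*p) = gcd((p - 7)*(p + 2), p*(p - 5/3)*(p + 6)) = 1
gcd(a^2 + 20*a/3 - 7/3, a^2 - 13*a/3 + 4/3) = a - 1/3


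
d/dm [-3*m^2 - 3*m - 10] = -6*m - 3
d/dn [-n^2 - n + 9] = -2*n - 1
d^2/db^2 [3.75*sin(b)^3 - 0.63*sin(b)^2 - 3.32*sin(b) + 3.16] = 0.5075*sin(b) + 8.4375*sin(3*b) - 1.26*cos(2*b)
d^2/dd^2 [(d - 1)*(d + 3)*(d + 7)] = 6*d + 18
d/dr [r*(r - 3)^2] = 3*(r - 3)*(r - 1)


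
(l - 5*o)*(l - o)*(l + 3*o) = l^3 - 3*l^2*o - 13*l*o^2 + 15*o^3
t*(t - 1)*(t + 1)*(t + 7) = t^4 + 7*t^3 - t^2 - 7*t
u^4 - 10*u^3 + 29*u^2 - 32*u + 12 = (u - 6)*(u - 2)*(u - 1)^2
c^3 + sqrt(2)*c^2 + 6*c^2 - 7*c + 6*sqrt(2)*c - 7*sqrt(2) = (c - 1)*(c + 7)*(c + sqrt(2))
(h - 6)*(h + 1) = h^2 - 5*h - 6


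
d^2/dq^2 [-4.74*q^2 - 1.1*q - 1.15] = -9.48000000000000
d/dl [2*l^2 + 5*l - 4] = 4*l + 5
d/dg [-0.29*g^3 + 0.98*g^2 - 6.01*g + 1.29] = -0.87*g^2 + 1.96*g - 6.01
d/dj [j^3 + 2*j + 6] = 3*j^2 + 2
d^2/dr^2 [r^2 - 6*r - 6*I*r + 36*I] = 2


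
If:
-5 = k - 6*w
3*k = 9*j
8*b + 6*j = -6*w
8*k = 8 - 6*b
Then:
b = -32/23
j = 47/69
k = 47/23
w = 27/23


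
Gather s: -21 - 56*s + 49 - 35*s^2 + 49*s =-35*s^2 - 7*s + 28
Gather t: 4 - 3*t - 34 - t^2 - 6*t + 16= -t^2 - 9*t - 14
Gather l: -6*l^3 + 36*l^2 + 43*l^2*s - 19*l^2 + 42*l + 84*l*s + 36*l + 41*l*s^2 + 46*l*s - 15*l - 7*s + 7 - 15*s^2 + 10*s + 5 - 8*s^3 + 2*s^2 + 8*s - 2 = -6*l^3 + l^2*(43*s + 17) + l*(41*s^2 + 130*s + 63) - 8*s^3 - 13*s^2 + 11*s + 10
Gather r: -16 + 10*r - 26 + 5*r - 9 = 15*r - 51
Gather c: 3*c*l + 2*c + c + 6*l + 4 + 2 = c*(3*l + 3) + 6*l + 6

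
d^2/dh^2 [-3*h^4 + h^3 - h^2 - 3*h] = -36*h^2 + 6*h - 2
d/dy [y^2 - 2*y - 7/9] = 2*y - 2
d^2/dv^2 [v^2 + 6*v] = 2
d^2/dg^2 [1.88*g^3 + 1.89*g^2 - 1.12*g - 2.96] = 11.28*g + 3.78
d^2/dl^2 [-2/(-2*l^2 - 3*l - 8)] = 4*(-4*l^2 - 6*l + (4*l + 3)^2 - 16)/(2*l^2 + 3*l + 8)^3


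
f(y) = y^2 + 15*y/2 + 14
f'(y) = 2*y + 15/2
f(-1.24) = 6.24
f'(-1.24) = 5.02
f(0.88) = 21.37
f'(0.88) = 9.26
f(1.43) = 26.77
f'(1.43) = 10.36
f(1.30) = 25.44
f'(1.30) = 10.10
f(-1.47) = 5.14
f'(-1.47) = 4.56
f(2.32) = 36.78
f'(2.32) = 12.14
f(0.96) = 22.12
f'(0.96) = 9.42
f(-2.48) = 1.55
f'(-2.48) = 2.54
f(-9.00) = 27.50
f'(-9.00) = -10.50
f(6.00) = 95.00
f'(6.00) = 19.50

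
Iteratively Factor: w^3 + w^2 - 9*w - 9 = (w + 3)*(w^2 - 2*w - 3) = (w + 1)*(w + 3)*(w - 3)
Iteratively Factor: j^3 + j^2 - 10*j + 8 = (j - 2)*(j^2 + 3*j - 4) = (j - 2)*(j + 4)*(j - 1)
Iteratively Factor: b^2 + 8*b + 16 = (b + 4)*(b + 4)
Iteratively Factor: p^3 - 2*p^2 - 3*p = (p)*(p^2 - 2*p - 3) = p*(p + 1)*(p - 3)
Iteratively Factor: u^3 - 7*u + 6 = (u + 3)*(u^2 - 3*u + 2) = (u - 1)*(u + 3)*(u - 2)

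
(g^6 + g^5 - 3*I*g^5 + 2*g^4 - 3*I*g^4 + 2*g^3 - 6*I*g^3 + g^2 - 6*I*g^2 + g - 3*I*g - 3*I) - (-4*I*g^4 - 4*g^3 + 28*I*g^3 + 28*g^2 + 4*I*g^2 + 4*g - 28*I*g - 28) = g^6 + g^5 - 3*I*g^5 + 2*g^4 + I*g^4 + 6*g^3 - 34*I*g^3 - 27*g^2 - 10*I*g^2 - 3*g + 25*I*g + 28 - 3*I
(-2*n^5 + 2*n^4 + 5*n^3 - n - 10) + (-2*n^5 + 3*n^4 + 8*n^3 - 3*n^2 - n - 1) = -4*n^5 + 5*n^4 + 13*n^3 - 3*n^2 - 2*n - 11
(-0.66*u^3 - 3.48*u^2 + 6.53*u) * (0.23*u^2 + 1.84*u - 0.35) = -0.1518*u^5 - 2.0148*u^4 - 4.6703*u^3 + 13.2332*u^2 - 2.2855*u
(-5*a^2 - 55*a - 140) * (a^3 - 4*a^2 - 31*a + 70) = -5*a^5 - 35*a^4 + 235*a^3 + 1915*a^2 + 490*a - 9800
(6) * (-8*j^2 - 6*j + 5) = -48*j^2 - 36*j + 30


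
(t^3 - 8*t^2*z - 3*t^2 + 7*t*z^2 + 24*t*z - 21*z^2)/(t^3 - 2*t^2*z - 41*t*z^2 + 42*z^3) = (t - 3)/(t + 6*z)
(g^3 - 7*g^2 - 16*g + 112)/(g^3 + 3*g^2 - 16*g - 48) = (g - 7)/(g + 3)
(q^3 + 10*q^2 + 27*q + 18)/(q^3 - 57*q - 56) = (q^2 + 9*q + 18)/(q^2 - q - 56)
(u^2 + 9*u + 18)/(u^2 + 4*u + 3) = (u + 6)/(u + 1)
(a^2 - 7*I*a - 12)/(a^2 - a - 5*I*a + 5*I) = (a^2 - 7*I*a - 12)/(a^2 - a - 5*I*a + 5*I)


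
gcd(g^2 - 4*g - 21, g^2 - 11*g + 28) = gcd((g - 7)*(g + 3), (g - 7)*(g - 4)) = g - 7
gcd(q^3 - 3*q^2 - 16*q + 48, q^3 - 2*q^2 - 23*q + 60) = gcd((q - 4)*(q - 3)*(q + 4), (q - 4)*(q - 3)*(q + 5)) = q^2 - 7*q + 12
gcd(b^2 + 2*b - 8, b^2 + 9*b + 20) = b + 4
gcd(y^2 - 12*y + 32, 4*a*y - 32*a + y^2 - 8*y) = y - 8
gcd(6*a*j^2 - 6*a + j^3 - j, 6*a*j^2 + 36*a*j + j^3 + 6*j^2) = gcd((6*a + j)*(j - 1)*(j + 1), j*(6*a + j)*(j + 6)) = 6*a + j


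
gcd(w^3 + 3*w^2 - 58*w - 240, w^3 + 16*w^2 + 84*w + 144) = w + 6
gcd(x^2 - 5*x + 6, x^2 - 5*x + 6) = x^2 - 5*x + 6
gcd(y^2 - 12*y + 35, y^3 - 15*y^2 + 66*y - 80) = y - 5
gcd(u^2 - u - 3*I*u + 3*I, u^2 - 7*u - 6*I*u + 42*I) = 1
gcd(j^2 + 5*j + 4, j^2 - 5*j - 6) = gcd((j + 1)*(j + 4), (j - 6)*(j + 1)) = j + 1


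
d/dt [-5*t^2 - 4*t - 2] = -10*t - 4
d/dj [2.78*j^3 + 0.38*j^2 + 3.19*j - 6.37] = 8.34*j^2 + 0.76*j + 3.19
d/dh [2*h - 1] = 2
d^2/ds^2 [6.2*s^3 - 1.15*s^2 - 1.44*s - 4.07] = 37.2*s - 2.3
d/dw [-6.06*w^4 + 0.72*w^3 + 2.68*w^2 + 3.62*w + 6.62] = -24.24*w^3 + 2.16*w^2 + 5.36*w + 3.62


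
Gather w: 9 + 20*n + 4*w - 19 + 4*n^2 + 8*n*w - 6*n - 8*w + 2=4*n^2 + 14*n + w*(8*n - 4) - 8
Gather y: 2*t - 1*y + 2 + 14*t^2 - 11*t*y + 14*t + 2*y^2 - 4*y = 14*t^2 + 16*t + 2*y^2 + y*(-11*t - 5) + 2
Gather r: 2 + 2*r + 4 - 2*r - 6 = 0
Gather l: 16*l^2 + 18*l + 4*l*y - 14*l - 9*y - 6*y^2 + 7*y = 16*l^2 + l*(4*y + 4) - 6*y^2 - 2*y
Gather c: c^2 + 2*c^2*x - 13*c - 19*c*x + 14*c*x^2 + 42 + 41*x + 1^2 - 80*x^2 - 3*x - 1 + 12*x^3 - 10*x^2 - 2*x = c^2*(2*x + 1) + c*(14*x^2 - 19*x - 13) + 12*x^3 - 90*x^2 + 36*x + 42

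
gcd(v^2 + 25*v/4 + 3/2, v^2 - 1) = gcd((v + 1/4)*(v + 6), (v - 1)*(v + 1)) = 1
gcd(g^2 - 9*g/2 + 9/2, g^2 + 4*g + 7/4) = 1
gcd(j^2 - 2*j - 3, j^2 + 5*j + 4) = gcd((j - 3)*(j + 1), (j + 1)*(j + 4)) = j + 1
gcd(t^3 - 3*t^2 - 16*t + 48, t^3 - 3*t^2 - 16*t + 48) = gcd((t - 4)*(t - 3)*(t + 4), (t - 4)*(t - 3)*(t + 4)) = t^3 - 3*t^2 - 16*t + 48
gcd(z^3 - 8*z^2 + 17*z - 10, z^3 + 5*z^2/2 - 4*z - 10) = z - 2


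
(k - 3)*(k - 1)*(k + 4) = k^3 - 13*k + 12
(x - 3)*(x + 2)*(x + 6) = x^3 + 5*x^2 - 12*x - 36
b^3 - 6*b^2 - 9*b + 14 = (b - 7)*(b - 1)*(b + 2)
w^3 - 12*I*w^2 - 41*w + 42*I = (w - 7*I)*(w - 3*I)*(w - 2*I)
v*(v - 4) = v^2 - 4*v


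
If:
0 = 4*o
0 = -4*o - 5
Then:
No Solution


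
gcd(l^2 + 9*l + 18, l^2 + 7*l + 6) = l + 6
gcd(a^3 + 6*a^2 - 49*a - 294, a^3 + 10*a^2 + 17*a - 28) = a + 7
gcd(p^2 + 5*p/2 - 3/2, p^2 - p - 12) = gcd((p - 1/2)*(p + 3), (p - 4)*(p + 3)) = p + 3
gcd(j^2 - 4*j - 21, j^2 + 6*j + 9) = j + 3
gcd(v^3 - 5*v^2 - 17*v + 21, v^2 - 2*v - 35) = v - 7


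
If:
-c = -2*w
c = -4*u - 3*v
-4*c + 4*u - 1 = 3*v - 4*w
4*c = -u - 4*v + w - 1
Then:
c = -11/39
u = 7/78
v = -1/39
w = -11/78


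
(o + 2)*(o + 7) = o^2 + 9*o + 14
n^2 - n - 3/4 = (n - 3/2)*(n + 1/2)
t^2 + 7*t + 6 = (t + 1)*(t + 6)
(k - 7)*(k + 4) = k^2 - 3*k - 28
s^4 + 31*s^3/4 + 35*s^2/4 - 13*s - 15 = (s - 5/4)*(s + 1)*(s + 2)*(s + 6)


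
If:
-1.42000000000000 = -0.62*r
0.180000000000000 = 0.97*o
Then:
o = 0.19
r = 2.29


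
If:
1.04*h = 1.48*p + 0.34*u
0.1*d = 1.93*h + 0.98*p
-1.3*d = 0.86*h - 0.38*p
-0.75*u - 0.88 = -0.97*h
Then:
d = 0.14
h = -0.11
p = 0.23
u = -1.31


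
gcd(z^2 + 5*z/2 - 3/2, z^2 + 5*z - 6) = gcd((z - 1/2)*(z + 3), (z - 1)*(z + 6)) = 1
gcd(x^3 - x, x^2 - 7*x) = x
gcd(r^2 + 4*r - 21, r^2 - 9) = r - 3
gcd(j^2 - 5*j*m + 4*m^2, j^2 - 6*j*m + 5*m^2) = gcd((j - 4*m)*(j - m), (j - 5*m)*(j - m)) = j - m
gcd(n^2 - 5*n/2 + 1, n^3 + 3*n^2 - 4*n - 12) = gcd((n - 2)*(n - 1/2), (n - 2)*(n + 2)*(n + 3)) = n - 2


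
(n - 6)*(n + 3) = n^2 - 3*n - 18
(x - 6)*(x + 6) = x^2 - 36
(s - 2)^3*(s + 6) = s^4 - 24*s^2 + 64*s - 48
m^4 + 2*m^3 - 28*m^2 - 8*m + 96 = (m - 4)*(m - 2)*(m + 2)*(m + 6)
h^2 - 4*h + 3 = (h - 3)*(h - 1)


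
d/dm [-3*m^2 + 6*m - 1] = 6 - 6*m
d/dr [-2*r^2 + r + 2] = 1 - 4*r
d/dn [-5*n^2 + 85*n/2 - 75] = 85/2 - 10*n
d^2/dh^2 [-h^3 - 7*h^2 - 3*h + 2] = -6*h - 14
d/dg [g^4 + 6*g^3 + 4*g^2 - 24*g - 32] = 4*g^3 + 18*g^2 + 8*g - 24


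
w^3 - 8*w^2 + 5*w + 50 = (w - 5)^2*(w + 2)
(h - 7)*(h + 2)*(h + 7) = h^3 + 2*h^2 - 49*h - 98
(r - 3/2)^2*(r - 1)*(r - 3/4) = r^4 - 19*r^3/4 + 33*r^2/4 - 99*r/16 + 27/16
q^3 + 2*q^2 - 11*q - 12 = (q - 3)*(q + 1)*(q + 4)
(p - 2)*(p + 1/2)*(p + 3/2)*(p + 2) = p^4 + 2*p^3 - 13*p^2/4 - 8*p - 3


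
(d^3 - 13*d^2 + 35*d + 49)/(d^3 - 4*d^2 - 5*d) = (d^2 - 14*d + 49)/(d*(d - 5))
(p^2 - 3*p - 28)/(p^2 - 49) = (p + 4)/(p + 7)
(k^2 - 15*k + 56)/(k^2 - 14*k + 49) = (k - 8)/(k - 7)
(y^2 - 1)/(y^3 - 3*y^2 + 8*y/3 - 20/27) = 27*(y^2 - 1)/(27*y^3 - 81*y^2 + 72*y - 20)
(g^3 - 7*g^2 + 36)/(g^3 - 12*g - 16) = (g^2 - 9*g + 18)/(g^2 - 2*g - 8)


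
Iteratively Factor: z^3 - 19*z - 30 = (z + 3)*(z^2 - 3*z - 10) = (z + 2)*(z + 3)*(z - 5)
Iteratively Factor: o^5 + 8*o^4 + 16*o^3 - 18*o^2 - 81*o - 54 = (o + 3)*(o^4 + 5*o^3 + o^2 - 21*o - 18) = (o - 2)*(o + 3)*(o^3 + 7*o^2 + 15*o + 9) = (o - 2)*(o + 3)^2*(o^2 + 4*o + 3) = (o - 2)*(o + 3)^3*(o + 1)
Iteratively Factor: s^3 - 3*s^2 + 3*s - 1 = (s - 1)*(s^2 - 2*s + 1) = (s - 1)^2*(s - 1)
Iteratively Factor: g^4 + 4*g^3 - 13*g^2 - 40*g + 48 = (g - 3)*(g^3 + 7*g^2 + 8*g - 16) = (g - 3)*(g - 1)*(g^2 + 8*g + 16) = (g - 3)*(g - 1)*(g + 4)*(g + 4)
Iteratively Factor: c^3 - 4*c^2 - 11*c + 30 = (c - 2)*(c^2 - 2*c - 15) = (c - 5)*(c - 2)*(c + 3)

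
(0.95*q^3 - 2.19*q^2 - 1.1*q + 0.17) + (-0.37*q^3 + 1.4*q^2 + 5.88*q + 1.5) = 0.58*q^3 - 0.79*q^2 + 4.78*q + 1.67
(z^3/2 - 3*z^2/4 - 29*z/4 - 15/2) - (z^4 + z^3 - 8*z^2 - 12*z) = -z^4 - z^3/2 + 29*z^2/4 + 19*z/4 - 15/2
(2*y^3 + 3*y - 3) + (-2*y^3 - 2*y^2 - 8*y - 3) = -2*y^2 - 5*y - 6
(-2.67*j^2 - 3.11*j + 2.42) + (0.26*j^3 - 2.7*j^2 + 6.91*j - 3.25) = 0.26*j^3 - 5.37*j^2 + 3.8*j - 0.83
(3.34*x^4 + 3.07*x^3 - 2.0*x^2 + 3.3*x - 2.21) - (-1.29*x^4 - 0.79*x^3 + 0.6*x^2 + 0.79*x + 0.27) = 4.63*x^4 + 3.86*x^3 - 2.6*x^2 + 2.51*x - 2.48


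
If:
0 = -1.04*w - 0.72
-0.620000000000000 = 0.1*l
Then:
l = -6.20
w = -0.69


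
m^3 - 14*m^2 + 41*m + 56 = (m - 8)*(m - 7)*(m + 1)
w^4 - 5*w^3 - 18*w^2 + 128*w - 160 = (w - 4)^2*(w - 2)*(w + 5)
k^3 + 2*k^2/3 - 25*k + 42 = (k - 3)*(k - 7/3)*(k + 6)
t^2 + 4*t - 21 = (t - 3)*(t + 7)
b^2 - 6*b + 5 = (b - 5)*(b - 1)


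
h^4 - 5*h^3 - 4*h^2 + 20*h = h*(h - 5)*(h - 2)*(h + 2)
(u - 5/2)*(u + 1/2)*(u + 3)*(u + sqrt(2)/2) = u^4 + sqrt(2)*u^3/2 + u^3 - 29*u^2/4 + sqrt(2)*u^2/2 - 29*sqrt(2)*u/8 - 15*u/4 - 15*sqrt(2)/8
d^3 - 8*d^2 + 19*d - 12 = (d - 4)*(d - 3)*(d - 1)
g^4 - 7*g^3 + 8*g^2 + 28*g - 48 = (g - 4)*(g - 3)*(g - 2)*(g + 2)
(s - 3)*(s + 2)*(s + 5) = s^3 + 4*s^2 - 11*s - 30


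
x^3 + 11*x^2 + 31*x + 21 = (x + 1)*(x + 3)*(x + 7)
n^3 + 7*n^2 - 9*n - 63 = (n - 3)*(n + 3)*(n + 7)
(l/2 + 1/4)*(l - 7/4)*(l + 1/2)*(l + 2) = l^4/2 + 5*l^3/8 - 3*l^2/2 - 55*l/32 - 7/16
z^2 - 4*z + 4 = (z - 2)^2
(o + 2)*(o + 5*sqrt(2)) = o^2 + 2*o + 5*sqrt(2)*o + 10*sqrt(2)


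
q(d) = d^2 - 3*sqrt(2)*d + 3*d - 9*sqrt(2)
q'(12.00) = 22.76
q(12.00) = 116.36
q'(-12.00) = -25.24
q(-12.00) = 146.18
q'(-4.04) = -9.32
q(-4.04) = 8.61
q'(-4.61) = -10.46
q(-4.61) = 14.25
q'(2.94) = 4.64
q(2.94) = -7.74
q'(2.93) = 4.62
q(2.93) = -7.78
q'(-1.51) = -4.26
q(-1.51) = -8.57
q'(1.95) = 2.66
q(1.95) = -11.35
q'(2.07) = 2.90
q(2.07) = -11.02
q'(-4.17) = -9.58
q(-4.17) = 9.84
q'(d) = 2*d - 3*sqrt(2) + 3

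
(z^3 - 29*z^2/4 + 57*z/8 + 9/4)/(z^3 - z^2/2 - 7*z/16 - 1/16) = 2*(2*z^2 - 15*z + 18)/(4*z^2 - 3*z - 1)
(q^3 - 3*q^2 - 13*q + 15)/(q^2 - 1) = (q^2 - 2*q - 15)/(q + 1)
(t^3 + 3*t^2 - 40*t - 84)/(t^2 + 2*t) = t + 1 - 42/t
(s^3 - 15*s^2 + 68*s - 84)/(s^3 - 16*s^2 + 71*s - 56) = (s^2 - 8*s + 12)/(s^2 - 9*s + 8)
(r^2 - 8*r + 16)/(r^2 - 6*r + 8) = (r - 4)/(r - 2)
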